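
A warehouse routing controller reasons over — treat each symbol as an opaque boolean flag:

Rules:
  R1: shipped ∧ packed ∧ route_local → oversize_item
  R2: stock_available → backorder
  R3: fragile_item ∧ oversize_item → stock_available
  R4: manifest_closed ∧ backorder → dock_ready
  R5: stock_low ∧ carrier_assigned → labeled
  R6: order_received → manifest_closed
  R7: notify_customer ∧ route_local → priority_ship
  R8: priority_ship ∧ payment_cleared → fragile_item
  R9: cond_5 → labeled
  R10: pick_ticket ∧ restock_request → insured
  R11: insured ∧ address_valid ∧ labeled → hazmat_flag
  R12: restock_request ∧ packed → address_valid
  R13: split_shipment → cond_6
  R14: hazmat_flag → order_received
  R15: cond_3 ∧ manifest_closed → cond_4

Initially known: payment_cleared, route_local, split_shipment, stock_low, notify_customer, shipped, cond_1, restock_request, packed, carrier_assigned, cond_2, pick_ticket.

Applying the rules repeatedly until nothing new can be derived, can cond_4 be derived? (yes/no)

Round 1: R1 [shipped ∧ packed ∧ route_local → oversize_item]; R5 [stock_low ∧ carrier_assigned → labeled]; R7 [notify_customer ∧ route_local → priority_ship]; R10 [pick_ticket ∧ restock_request → insured]; R12 [restock_request ∧ packed → address_valid]; R13 [split_shipment → cond_6]. Adds oversize_item, labeled, priority_ship, insured, address_valid, cond_6.
Round 2: R8 [priority_ship ∧ payment_cleared → fragile_item]; R11 [insured ∧ address_valid ∧ labeled → hazmat_flag]. Adds fragile_item, hazmat_flag.
Round 3: R3 [fragile_item ∧ oversize_item → stock_available]; R14 [hazmat_flag → order_received]. Adds stock_available, order_received.
Round 4: R2 [stock_available → backorder]; R6 [order_received → manifest_closed]. Adds backorder, manifest_closed.
Round 5: R4 [manifest_closed ∧ backorder → dock_ready]. Adds dock_ready.
Fixed point reached. cond_4 is concluded only by R15; R15 needs cond_3 (never derived).

no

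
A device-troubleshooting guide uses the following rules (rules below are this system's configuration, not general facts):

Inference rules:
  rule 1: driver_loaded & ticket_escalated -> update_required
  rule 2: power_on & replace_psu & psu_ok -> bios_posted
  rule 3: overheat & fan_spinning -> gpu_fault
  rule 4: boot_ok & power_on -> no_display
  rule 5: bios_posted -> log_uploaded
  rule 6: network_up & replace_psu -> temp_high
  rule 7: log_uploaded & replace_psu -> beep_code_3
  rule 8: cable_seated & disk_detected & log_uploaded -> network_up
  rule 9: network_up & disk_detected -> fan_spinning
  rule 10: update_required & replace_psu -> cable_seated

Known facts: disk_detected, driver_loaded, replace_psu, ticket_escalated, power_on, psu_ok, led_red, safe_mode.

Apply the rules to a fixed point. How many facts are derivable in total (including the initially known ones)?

Round 1 fires rule 1, rule 2, giving update_required, bios_posted.
Round 2 fires rule 5, rule 10, giving log_uploaded, cable_seated.
Round 3 fires rule 7, rule 8, giving beep_code_3, network_up.
Round 4 fires rule 6, rule 9, giving temp_high, fan_spinning.
Closure: {beep_code_3, bios_posted, cable_seated, disk_detected, driver_loaded, fan_spinning, led_red, log_uploaded, network_up, power_on, psu_ok, replace_psu, safe_mode, temp_high, ticket_escalated, update_required} — 16 facts.

16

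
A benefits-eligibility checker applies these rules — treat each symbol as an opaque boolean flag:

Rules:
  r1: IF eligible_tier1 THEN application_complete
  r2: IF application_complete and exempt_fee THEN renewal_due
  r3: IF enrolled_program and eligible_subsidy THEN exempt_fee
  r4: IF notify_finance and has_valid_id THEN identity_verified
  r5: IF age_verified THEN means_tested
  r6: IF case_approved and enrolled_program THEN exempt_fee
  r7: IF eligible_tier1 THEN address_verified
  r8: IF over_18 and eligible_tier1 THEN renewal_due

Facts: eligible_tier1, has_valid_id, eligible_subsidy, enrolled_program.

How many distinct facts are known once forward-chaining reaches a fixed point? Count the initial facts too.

[1] r1 [IF eligible_tier1 THEN application_complete]; r3 [IF enrolled_program and eligible_subsidy THEN exempt_fee]; r7 [IF eligible_tier1 THEN address_verified]. ⇒ new: application_complete, exempt_fee, address_verified.
[2] r2 [IF application_complete and exempt_fee THEN renewal_due]. ⇒ new: renewal_due.
Closure: {address_verified, application_complete, eligible_subsidy, eligible_tier1, enrolled_program, exempt_fee, has_valid_id, renewal_due} — 8 facts.

8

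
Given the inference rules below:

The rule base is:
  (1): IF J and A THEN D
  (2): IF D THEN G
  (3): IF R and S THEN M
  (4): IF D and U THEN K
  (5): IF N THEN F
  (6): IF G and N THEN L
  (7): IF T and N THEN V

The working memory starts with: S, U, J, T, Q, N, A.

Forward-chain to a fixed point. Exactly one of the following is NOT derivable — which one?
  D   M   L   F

Round 1: (1) [IF J and A THEN D]; (5) [IF N THEN F]; (7) [IF T and N THEN V]. Adds D, F, V.
Round 2: (2) [IF D THEN G]; (4) [IF D and U THEN K]. Adds G, K.
Round 3: (6) [IF G and N THEN L]. Adds L.
Derived: L (round 3), F (round 1), D (round 1). M never appears in any round.

M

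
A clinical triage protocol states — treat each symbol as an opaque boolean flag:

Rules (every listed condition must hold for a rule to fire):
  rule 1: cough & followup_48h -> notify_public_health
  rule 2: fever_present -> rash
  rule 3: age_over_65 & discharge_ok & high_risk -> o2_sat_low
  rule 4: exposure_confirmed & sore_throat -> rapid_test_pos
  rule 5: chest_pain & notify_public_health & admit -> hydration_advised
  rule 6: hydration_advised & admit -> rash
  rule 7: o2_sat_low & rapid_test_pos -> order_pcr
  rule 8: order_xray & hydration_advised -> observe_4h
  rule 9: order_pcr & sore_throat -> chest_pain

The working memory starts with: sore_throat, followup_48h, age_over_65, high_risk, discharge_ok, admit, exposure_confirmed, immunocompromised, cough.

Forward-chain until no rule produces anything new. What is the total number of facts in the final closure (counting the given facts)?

Round 1: rule 1 [cough & followup_48h -> notify_public_health]; rule 3 [age_over_65 & discharge_ok & high_risk -> o2_sat_low]; rule 4 [exposure_confirmed & sore_throat -> rapid_test_pos]. New: notify_public_health, o2_sat_low, rapid_test_pos.
Round 2: rule 7 [o2_sat_low & rapid_test_pos -> order_pcr]. New: order_pcr.
Round 3: rule 9 [order_pcr & sore_throat -> chest_pain]. New: chest_pain.
Round 4: rule 5 [chest_pain & notify_public_health & admit -> hydration_advised]. New: hydration_advised.
Round 5: rule 6 [hydration_advised & admit -> rash]. New: rash.
Closure: {admit, age_over_65, chest_pain, cough, discharge_ok, exposure_confirmed, followup_48h, high_risk, hydration_advised, immunocompromised, notify_public_health, o2_sat_low, order_pcr, rapid_test_pos, rash, sore_throat} — 16 facts.

16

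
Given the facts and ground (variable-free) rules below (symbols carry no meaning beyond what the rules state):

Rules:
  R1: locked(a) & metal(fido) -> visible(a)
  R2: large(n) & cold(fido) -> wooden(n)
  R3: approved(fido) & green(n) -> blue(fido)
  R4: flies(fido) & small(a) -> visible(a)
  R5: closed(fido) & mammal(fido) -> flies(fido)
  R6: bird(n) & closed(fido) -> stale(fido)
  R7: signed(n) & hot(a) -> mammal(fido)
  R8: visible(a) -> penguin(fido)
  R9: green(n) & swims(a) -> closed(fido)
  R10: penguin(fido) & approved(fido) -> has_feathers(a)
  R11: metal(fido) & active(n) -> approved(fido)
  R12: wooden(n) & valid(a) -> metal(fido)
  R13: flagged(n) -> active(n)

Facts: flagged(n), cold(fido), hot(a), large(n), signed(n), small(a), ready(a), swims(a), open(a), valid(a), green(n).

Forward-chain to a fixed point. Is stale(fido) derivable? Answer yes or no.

no

Round 1 — R2, R7, R9, R13, derive wooden(n), mammal(fido), closed(fido), active(n).
Round 2 — R5, R12, derive flies(fido), metal(fido).
Round 3 — R4, R11, derive visible(a), approved(fido).
Round 4 — R3, R8, derive blue(fido), penguin(fido).
Round 5 — R10, derive has_feathers(a).
Fixed point reached. stale(fido) is concluded only by R6; R6 needs bird(n) (never derived).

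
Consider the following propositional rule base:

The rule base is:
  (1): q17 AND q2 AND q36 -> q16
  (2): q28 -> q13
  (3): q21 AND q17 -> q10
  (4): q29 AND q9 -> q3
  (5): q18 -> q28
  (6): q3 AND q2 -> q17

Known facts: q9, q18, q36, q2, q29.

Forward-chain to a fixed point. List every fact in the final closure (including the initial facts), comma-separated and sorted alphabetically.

q13, q16, q17, q18, q2, q28, q29, q3, q36, q9

Round 1 — (4), (5), derive q3, q28.
Round 2 — (2), (6), derive q13, q17.
Round 3 — (1), derive q16.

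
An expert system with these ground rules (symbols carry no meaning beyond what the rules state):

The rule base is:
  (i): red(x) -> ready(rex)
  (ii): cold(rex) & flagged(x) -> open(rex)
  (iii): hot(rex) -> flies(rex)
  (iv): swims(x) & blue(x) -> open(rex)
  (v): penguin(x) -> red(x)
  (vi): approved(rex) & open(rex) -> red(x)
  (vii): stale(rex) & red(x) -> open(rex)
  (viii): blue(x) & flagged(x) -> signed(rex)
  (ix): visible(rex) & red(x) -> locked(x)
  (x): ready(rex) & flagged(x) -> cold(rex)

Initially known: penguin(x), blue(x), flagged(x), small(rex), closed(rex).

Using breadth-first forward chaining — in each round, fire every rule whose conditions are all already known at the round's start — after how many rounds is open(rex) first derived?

4

Round 1 fires (v), (viii), giving red(x), signed(rex).
Round 2 fires (i), giving ready(rex).
Round 3 fires (x), giving cold(rex).
Round 4 fires (ii), giving open(rex).
open(rex) first appears in round 4.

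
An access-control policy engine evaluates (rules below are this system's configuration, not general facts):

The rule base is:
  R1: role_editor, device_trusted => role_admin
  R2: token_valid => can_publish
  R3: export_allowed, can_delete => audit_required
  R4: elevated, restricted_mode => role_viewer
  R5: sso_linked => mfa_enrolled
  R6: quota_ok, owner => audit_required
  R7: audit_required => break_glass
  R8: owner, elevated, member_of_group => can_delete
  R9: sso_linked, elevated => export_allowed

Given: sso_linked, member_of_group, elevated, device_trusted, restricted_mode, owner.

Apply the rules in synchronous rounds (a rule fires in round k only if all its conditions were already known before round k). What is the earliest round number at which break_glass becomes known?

Round 1 — R4, R5, R8, R9, derive role_viewer, mfa_enrolled, can_delete, export_allowed.
Round 2 — R3, derive audit_required.
Round 3 — R7, derive break_glass.
break_glass first appears in round 3.

3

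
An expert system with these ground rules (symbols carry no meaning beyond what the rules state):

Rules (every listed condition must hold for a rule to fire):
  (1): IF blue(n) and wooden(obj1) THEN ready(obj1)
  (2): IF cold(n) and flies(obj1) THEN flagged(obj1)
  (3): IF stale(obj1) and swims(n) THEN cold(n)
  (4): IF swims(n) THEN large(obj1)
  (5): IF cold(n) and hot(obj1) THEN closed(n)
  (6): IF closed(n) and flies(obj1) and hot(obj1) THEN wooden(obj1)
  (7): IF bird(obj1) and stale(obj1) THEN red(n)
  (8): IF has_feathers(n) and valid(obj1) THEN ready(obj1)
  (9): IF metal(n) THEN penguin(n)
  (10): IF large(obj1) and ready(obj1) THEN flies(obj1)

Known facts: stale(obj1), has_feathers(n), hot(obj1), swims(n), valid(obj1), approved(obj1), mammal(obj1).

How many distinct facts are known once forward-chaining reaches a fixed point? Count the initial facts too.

14

Round 1: (3) [IF stale(obj1) and swims(n) THEN cold(n)]; (4) [IF swims(n) THEN large(obj1)]; (8) [IF has_feathers(n) and valid(obj1) THEN ready(obj1)]. Adds cold(n), large(obj1), ready(obj1).
Round 2: (5) [IF cold(n) and hot(obj1) THEN closed(n)]; (10) [IF large(obj1) and ready(obj1) THEN flies(obj1)]. Adds closed(n), flies(obj1).
Round 3: (2) [IF cold(n) and flies(obj1) THEN flagged(obj1)]; (6) [IF closed(n) and flies(obj1) and hot(obj1) THEN wooden(obj1)]. Adds flagged(obj1), wooden(obj1).
Closure: {approved(obj1), closed(n), cold(n), flagged(obj1), flies(obj1), has_feathers(n), hot(obj1), large(obj1), mammal(obj1), ready(obj1), stale(obj1), swims(n), valid(obj1), wooden(obj1)} — 14 facts.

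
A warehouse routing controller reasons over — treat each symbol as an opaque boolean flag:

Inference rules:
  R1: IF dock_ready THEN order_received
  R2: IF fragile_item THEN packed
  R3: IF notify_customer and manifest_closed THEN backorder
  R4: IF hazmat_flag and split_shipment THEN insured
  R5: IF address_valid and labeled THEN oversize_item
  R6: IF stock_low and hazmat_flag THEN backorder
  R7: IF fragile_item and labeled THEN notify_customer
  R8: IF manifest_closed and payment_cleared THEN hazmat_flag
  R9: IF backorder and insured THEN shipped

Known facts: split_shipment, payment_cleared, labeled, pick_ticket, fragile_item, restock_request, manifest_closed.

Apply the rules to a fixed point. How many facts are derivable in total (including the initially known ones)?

Round 1: R2 [IF fragile_item THEN packed]; R7 [IF fragile_item and labeled THEN notify_customer]; R8 [IF manifest_closed and payment_cleared THEN hazmat_flag]. Adds packed, notify_customer, hazmat_flag.
Round 2: R3 [IF notify_customer and manifest_closed THEN backorder]; R4 [IF hazmat_flag and split_shipment THEN insured]. Adds backorder, insured.
Round 3: R9 [IF backorder and insured THEN shipped]. Adds shipped.
Closure: {backorder, fragile_item, hazmat_flag, insured, labeled, manifest_closed, notify_customer, packed, payment_cleared, pick_ticket, restock_request, shipped, split_shipment} — 13 facts.

13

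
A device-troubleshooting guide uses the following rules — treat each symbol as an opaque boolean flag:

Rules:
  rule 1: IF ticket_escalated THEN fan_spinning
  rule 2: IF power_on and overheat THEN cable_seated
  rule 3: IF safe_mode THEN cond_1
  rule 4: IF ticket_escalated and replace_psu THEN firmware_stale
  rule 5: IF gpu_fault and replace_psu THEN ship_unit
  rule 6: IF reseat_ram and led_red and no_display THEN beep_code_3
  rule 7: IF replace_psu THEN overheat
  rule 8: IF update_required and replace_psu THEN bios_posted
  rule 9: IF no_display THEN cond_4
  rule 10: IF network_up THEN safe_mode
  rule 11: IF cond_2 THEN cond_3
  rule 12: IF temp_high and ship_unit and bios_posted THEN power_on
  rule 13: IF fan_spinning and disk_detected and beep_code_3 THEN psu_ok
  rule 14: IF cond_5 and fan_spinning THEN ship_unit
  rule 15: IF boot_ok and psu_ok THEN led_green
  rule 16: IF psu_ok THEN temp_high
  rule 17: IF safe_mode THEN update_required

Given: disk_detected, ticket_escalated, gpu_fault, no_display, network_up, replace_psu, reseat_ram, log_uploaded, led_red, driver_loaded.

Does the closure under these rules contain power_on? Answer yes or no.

Round 1: rule 1 [IF ticket_escalated THEN fan_spinning]; rule 4 [IF ticket_escalated and replace_psu THEN firmware_stale]; rule 5 [IF gpu_fault and replace_psu THEN ship_unit]; rule 6 [IF reseat_ram and led_red and no_display THEN beep_code_3]; rule 7 [IF replace_psu THEN overheat]; rule 9 [IF no_display THEN cond_4]; rule 10 [IF network_up THEN safe_mode]. Adds fan_spinning, firmware_stale, ship_unit, beep_code_3, overheat, cond_4, safe_mode.
Round 2: rule 3 [IF safe_mode THEN cond_1]; rule 13 [IF fan_spinning and disk_detected and beep_code_3 THEN psu_ok]; rule 17 [IF safe_mode THEN update_required]. Adds cond_1, psu_ok, update_required.
Round 3: rule 8 [IF update_required and replace_psu THEN bios_posted]; rule 16 [IF psu_ok THEN temp_high]. Adds bios_posted, temp_high.
Round 4: rule 12 [IF temp_high and ship_unit and bios_posted THEN power_on]. Adds power_on.
Round 5: rule 2 [IF power_on and overheat THEN cable_seated]. Adds cable_seated.
power_on appears in round 4, so it is derivable.

yes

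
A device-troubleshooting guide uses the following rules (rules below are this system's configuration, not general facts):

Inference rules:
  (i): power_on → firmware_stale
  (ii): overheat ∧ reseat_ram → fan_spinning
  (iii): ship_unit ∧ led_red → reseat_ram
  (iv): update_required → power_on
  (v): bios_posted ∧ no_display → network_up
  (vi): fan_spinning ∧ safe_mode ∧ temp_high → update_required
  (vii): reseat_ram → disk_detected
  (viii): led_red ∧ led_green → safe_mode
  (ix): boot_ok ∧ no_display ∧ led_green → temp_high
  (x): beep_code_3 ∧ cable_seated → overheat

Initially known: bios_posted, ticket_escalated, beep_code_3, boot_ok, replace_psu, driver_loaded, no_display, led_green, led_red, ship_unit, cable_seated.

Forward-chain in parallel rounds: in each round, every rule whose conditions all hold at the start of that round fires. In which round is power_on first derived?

4

Round 1 — (iii), (v), (viii), (ix), (x), derive reseat_ram, network_up, safe_mode, temp_high, overheat.
Round 2 — (ii), (vii), derive fan_spinning, disk_detected.
Round 3 — (vi), derive update_required.
Round 4 — (iv), derive power_on.
power_on first appears in round 4.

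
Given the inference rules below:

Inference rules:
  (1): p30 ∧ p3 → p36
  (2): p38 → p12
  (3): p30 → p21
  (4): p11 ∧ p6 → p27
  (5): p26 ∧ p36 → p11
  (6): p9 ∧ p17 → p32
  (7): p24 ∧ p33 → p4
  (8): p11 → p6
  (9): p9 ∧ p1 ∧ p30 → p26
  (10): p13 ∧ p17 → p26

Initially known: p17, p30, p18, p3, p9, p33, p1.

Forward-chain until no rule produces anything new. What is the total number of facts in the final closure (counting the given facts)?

Round 1: (1) [p30 ∧ p3 → p36]; (3) [p30 → p21]; (6) [p9 ∧ p17 → p32]; (9) [p9 ∧ p1 ∧ p30 → p26]. New: p36, p21, p32, p26.
Round 2: (5) [p26 ∧ p36 → p11]. New: p11.
Round 3: (8) [p11 → p6]. New: p6.
Round 4: (4) [p11 ∧ p6 → p27]. New: p27.
Closure: {p1, p11, p17, p18, p21, p26, p27, p3, p30, p32, p33, p36, p6, p9} — 14 facts.

14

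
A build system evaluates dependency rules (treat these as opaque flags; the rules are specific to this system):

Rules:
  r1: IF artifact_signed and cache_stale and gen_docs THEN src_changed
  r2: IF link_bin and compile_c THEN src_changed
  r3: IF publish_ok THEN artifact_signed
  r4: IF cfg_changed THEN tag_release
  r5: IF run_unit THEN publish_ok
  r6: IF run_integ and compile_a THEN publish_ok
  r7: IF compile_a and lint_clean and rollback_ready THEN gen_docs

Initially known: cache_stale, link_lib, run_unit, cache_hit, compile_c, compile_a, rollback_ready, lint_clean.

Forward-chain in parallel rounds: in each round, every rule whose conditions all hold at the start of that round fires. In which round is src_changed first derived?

3

[1] r5 [IF run_unit THEN publish_ok]; r7 [IF compile_a and lint_clean and rollback_ready THEN gen_docs]. ⇒ new: publish_ok, gen_docs.
[2] r3 [IF publish_ok THEN artifact_signed]. ⇒ new: artifact_signed.
[3] r1 [IF artifact_signed and cache_stale and gen_docs THEN src_changed]. ⇒ new: src_changed.
src_changed first appears in round 3.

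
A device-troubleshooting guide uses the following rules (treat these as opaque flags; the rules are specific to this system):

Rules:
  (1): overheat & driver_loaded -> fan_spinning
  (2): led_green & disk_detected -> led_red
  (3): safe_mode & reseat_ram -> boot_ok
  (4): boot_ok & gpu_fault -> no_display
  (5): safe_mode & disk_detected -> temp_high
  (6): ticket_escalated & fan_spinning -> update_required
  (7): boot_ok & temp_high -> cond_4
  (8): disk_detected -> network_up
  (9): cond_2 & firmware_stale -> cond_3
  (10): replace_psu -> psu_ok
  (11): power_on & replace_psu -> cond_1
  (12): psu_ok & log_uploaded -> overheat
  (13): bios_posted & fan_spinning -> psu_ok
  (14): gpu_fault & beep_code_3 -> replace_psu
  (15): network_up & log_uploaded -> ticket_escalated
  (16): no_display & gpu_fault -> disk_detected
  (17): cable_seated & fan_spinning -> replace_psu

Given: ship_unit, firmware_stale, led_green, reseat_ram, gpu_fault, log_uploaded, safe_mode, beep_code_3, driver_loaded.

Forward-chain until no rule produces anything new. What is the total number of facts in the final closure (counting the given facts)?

22

Round 1: (3) [safe_mode & reseat_ram -> boot_ok]; (14) [gpu_fault & beep_code_3 -> replace_psu]. New: boot_ok, replace_psu.
Round 2: (4) [boot_ok & gpu_fault -> no_display]; (10) [replace_psu -> psu_ok]. New: no_display, psu_ok.
Round 3: (12) [psu_ok & log_uploaded -> overheat]; (16) [no_display & gpu_fault -> disk_detected]. New: overheat, disk_detected.
Round 4: (1) [overheat & driver_loaded -> fan_spinning]; (2) [led_green & disk_detected -> led_red]; (5) [safe_mode & disk_detected -> temp_high]; (8) [disk_detected -> network_up]. New: fan_spinning, led_red, temp_high, network_up.
Round 5: (7) [boot_ok & temp_high -> cond_4]; (15) [network_up & log_uploaded -> ticket_escalated]. New: cond_4, ticket_escalated.
Round 6: (6) [ticket_escalated & fan_spinning -> update_required]. New: update_required.
Closure: {beep_code_3, boot_ok, cond_4, disk_detected, driver_loaded, fan_spinning, firmware_stale, gpu_fault, led_green, led_red, log_uploaded, network_up, no_display, overheat, psu_ok, replace_psu, reseat_ram, safe_mode, ship_unit, temp_high, ticket_escalated, update_required} — 22 facts.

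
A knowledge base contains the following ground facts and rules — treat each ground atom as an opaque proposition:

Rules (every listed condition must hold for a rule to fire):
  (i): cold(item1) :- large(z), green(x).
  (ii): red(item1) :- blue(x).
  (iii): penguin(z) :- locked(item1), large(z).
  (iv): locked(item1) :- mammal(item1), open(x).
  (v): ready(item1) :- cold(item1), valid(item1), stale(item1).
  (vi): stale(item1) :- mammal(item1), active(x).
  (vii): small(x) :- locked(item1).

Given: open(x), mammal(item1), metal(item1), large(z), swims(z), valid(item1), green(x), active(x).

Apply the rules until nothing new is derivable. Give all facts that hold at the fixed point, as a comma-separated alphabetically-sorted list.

Round 1: (i) [cold(item1) :- large(z), green(x).]; (iv) [locked(item1) :- mammal(item1), open(x).]; (vi) [stale(item1) :- mammal(item1), active(x).]. New: cold(item1), locked(item1), stale(item1).
Round 2: (iii) [penguin(z) :- locked(item1), large(z).]; (v) [ready(item1) :- cold(item1), valid(item1), stale(item1).]; (vii) [small(x) :- locked(item1).]. New: penguin(z), ready(item1), small(x).

active(x), cold(item1), green(x), large(z), locked(item1), mammal(item1), metal(item1), open(x), penguin(z), ready(item1), small(x), stale(item1), swims(z), valid(item1)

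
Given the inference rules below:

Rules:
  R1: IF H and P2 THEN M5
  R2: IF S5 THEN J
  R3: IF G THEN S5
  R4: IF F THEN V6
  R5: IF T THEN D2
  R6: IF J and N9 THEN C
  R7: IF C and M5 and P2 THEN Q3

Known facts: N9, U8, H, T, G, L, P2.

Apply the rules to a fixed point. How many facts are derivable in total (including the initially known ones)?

13

Round 1: R1 [IF H and P2 THEN M5]; R3 [IF G THEN S5]; R5 [IF T THEN D2]. Adds M5, S5, D2.
Round 2: R2 [IF S5 THEN J]. Adds J.
Round 3: R6 [IF J and N9 THEN C]. Adds C.
Round 4: R7 [IF C and M5 and P2 THEN Q3]. Adds Q3.
Closure: {C, D2, G, H, J, L, M5, N9, P2, Q3, S5, T, U8} — 13 facts.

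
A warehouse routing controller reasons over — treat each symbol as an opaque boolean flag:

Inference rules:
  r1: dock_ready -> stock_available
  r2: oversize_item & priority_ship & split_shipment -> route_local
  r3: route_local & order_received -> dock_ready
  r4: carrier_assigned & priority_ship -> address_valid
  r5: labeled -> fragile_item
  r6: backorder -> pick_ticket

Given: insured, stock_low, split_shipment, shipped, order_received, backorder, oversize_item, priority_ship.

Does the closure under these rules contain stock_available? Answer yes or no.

yes

Round 1: r2 [oversize_item & priority_ship & split_shipment -> route_local]; r6 [backorder -> pick_ticket]. Adds route_local, pick_ticket.
Round 2: r3 [route_local & order_received -> dock_ready]. Adds dock_ready.
Round 3: r1 [dock_ready -> stock_available]. Adds stock_available.
stock_available appears in round 3, so it is derivable.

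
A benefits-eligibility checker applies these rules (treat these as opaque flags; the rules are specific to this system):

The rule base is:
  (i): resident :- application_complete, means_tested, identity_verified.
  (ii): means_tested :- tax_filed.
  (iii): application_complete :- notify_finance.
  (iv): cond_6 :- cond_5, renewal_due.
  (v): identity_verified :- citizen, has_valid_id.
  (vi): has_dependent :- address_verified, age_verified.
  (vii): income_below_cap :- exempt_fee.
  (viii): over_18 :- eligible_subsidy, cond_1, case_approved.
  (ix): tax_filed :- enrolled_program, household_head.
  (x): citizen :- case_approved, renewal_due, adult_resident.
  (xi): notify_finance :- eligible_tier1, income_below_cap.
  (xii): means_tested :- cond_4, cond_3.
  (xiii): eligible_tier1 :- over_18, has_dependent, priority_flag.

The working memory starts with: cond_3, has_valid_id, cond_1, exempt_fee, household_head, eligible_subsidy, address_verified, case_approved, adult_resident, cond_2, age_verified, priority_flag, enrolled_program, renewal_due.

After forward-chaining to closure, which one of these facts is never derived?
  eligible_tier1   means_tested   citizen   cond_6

[1] (vi) [has_dependent :- address_verified, age_verified.]; (vii) [income_below_cap :- exempt_fee.]; (viii) [over_18 :- eligible_subsidy, cond_1, case_approved.]; (ix) [tax_filed :- enrolled_program, household_head.]; (x) [citizen :- case_approved, renewal_due, adult_resident.]. ⇒ new: has_dependent, income_below_cap, over_18, tax_filed, citizen.
[2] (ii) [means_tested :- tax_filed.]; (v) [identity_verified :- citizen, has_valid_id.]; (xiii) [eligible_tier1 :- over_18, has_dependent, priority_flag.]. ⇒ new: means_tested, identity_verified, eligible_tier1.
[3] (xi) [notify_finance :- eligible_tier1, income_below_cap.]. ⇒ new: notify_finance.
[4] (iii) [application_complete :- notify_finance.]. ⇒ new: application_complete.
[5] (i) [resident :- application_complete, means_tested, identity_verified.]. ⇒ new: resident.
Derived: eligible_tier1 (round 2), means_tested (round 2), citizen (round 1). cond_6 never appears in any round.

cond_6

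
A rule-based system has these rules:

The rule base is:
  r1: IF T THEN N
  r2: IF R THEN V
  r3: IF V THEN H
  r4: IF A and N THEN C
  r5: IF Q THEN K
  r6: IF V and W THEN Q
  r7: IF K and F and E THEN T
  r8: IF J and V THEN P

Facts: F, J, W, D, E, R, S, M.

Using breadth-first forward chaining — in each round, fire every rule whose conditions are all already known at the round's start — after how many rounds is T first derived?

4

Round 1 fires r2, giving V.
Round 2 fires r3, r6, r8, giving H, Q, P.
Round 3 fires r5, giving K.
Round 4 fires r7, giving T.
T first appears in round 4.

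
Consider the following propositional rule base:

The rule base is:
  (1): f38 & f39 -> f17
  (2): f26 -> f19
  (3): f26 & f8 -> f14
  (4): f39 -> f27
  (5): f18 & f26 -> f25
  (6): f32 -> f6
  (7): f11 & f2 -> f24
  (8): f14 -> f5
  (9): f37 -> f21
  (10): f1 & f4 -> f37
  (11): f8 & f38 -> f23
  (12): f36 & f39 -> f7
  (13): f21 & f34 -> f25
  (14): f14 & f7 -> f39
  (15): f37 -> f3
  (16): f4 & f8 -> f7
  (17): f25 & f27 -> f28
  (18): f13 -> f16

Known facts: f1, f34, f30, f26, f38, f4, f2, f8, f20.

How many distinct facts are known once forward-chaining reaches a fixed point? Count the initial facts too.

[1] (2) [f26 -> f19]; (3) [f26 & f8 -> f14]; (10) [f1 & f4 -> f37]; (11) [f8 & f38 -> f23]; (16) [f4 & f8 -> f7]. ⇒ new: f19, f14, f37, f23, f7.
[2] (8) [f14 -> f5]; (9) [f37 -> f21]; (14) [f14 & f7 -> f39]; (15) [f37 -> f3]. ⇒ new: f5, f21, f39, f3.
[3] (1) [f38 & f39 -> f17]; (4) [f39 -> f27]; (13) [f21 & f34 -> f25]. ⇒ new: f17, f27, f25.
[4] (17) [f25 & f27 -> f28]. ⇒ new: f28.
Closure: {f1, f14, f17, f19, f2, f20, f21, f23, f25, f26, f27, f28, f3, f30, f34, f37, f38, f39, f4, f5, f7, f8} — 22 facts.

22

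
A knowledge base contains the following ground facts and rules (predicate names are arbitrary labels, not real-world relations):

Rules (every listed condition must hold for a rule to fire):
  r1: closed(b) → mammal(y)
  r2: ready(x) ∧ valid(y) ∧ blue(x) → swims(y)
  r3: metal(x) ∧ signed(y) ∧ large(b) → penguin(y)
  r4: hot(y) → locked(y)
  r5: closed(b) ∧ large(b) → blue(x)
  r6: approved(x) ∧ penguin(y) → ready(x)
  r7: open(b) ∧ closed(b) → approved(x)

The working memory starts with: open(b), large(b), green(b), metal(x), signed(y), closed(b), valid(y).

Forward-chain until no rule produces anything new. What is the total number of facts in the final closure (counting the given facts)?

Round 1 fires r1, r3, r5, r7, giving mammal(y), penguin(y), blue(x), approved(x).
Round 2 fires r6, giving ready(x).
Round 3 fires r2, giving swims(y).
Closure: {approved(x), blue(x), closed(b), green(b), large(b), mammal(y), metal(x), open(b), penguin(y), ready(x), signed(y), swims(y), valid(y)} — 13 facts.

13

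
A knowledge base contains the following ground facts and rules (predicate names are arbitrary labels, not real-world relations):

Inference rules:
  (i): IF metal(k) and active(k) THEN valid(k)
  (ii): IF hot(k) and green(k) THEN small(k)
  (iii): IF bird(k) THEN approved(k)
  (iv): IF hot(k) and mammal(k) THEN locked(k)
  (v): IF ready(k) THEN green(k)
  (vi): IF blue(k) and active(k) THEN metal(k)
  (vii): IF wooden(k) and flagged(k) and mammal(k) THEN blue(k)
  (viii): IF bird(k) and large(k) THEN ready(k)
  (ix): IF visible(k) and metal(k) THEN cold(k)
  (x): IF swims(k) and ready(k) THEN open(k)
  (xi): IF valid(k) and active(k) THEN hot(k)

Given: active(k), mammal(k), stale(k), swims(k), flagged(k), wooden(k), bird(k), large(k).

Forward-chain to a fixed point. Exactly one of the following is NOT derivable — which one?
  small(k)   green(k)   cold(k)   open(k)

cold(k)

Round 1: (iii) [IF bird(k) THEN approved(k)]; (vii) [IF wooden(k) and flagged(k) and mammal(k) THEN blue(k)]; (viii) [IF bird(k) and large(k) THEN ready(k)]. Adds approved(k), blue(k), ready(k).
Round 2: (v) [IF ready(k) THEN green(k)]; (vi) [IF blue(k) and active(k) THEN metal(k)]; (x) [IF swims(k) and ready(k) THEN open(k)]. Adds green(k), metal(k), open(k).
Round 3: (i) [IF metal(k) and active(k) THEN valid(k)]. Adds valid(k).
Round 4: (xi) [IF valid(k) and active(k) THEN hot(k)]. Adds hot(k).
Round 5: (ii) [IF hot(k) and green(k) THEN small(k)]; (iv) [IF hot(k) and mammal(k) THEN locked(k)]. Adds small(k), locked(k).
Derived: green(k) (round 2), small(k) (round 5), open(k) (round 2). cold(k) never appears in any round.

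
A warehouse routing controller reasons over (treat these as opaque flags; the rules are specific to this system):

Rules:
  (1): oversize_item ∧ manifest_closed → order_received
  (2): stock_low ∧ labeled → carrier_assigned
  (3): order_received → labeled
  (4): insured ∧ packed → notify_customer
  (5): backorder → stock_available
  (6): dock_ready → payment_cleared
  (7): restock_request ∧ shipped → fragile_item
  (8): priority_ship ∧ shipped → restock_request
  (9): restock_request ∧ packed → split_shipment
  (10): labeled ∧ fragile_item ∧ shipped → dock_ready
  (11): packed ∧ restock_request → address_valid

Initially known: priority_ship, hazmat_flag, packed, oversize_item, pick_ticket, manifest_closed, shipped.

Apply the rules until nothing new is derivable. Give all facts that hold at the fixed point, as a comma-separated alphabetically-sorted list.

Round 1: (1) [oversize_item ∧ manifest_closed → order_received]; (8) [priority_ship ∧ shipped → restock_request]. Adds order_received, restock_request.
Round 2: (3) [order_received → labeled]; (7) [restock_request ∧ shipped → fragile_item]; (9) [restock_request ∧ packed → split_shipment]; (11) [packed ∧ restock_request → address_valid]. Adds labeled, fragile_item, split_shipment, address_valid.
Round 3: (10) [labeled ∧ fragile_item ∧ shipped → dock_ready]. Adds dock_ready.
Round 4: (6) [dock_ready → payment_cleared]. Adds payment_cleared.

address_valid, dock_ready, fragile_item, hazmat_flag, labeled, manifest_closed, order_received, oversize_item, packed, payment_cleared, pick_ticket, priority_ship, restock_request, shipped, split_shipment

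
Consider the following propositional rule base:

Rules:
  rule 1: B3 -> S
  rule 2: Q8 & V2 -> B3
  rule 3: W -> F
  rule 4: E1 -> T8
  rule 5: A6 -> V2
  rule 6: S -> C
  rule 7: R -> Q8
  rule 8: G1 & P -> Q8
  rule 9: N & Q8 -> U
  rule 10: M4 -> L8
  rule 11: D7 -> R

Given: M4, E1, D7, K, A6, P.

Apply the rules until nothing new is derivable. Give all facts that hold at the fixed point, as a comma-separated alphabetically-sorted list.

Round 1: rule 4 [E1 -> T8]; rule 5 [A6 -> V2]; rule 10 [M4 -> L8]; rule 11 [D7 -> R]. New: T8, V2, L8, R.
Round 2: rule 7 [R -> Q8]. New: Q8.
Round 3: rule 2 [Q8 & V2 -> B3]. New: B3.
Round 4: rule 1 [B3 -> S]. New: S.
Round 5: rule 6 [S -> C]. New: C.

A6, B3, C, D7, E1, K, L8, M4, P, Q8, R, S, T8, V2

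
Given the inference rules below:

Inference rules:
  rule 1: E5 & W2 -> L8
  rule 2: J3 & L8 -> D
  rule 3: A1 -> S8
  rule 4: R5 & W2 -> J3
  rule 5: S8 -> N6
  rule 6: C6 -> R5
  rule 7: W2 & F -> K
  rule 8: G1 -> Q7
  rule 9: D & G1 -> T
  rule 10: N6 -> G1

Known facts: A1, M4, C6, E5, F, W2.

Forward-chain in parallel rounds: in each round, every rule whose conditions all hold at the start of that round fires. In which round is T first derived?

Round 1: rule 1 [E5 & W2 -> L8]; rule 3 [A1 -> S8]; rule 6 [C6 -> R5]; rule 7 [W2 & F -> K]. New: L8, S8, R5, K.
Round 2: rule 4 [R5 & W2 -> J3]; rule 5 [S8 -> N6]. New: J3, N6.
Round 3: rule 2 [J3 & L8 -> D]; rule 10 [N6 -> G1]. New: D, G1.
Round 4: rule 8 [G1 -> Q7]; rule 9 [D & G1 -> T]. New: Q7, T.
T first appears in round 4.

4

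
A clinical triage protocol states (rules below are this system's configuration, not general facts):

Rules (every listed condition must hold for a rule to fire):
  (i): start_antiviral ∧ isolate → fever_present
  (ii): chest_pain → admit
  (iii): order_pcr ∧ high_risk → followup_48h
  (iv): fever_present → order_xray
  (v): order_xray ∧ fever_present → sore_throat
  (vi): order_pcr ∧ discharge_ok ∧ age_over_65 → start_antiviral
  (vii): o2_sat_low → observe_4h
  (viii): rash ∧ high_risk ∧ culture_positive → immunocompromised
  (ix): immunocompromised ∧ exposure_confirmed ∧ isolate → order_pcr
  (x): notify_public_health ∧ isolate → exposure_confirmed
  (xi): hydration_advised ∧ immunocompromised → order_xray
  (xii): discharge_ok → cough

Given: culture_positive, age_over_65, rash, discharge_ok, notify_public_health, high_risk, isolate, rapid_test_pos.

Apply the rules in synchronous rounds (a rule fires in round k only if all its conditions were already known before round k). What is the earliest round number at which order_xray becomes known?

5

Round 1 fires (viii), (x), (xii), giving immunocompromised, exposure_confirmed, cough.
Round 2 fires (ix), giving order_pcr.
Round 3 fires (iii), (vi), giving followup_48h, start_antiviral.
Round 4 fires (i), giving fever_present.
Round 5 fires (iv), giving order_xray.
order_xray first appears in round 5.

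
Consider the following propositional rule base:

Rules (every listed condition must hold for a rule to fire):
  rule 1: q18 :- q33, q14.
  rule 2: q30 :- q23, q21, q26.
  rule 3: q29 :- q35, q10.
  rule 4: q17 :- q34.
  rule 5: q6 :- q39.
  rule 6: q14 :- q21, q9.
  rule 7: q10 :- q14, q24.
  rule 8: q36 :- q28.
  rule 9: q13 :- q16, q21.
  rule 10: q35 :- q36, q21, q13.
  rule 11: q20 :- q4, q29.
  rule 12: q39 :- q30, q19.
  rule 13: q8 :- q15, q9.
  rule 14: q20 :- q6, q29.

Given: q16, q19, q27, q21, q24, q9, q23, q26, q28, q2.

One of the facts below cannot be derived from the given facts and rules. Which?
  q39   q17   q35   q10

q17

[1] rule 2 [q30 :- q23, q21, q26.]; rule 6 [q14 :- q21, q9.]; rule 8 [q36 :- q28.]; rule 9 [q13 :- q16, q21.]. ⇒ new: q30, q14, q36, q13.
[2] rule 7 [q10 :- q14, q24.]; rule 10 [q35 :- q36, q21, q13.]; rule 12 [q39 :- q30, q19.]. ⇒ new: q10, q35, q39.
[3] rule 3 [q29 :- q35, q10.]; rule 5 [q6 :- q39.]. ⇒ new: q29, q6.
[4] rule 14 [q20 :- q6, q29.]. ⇒ new: q20.
Derived: q35 (round 2), q10 (round 2), q39 (round 2). q17 never appears in any round.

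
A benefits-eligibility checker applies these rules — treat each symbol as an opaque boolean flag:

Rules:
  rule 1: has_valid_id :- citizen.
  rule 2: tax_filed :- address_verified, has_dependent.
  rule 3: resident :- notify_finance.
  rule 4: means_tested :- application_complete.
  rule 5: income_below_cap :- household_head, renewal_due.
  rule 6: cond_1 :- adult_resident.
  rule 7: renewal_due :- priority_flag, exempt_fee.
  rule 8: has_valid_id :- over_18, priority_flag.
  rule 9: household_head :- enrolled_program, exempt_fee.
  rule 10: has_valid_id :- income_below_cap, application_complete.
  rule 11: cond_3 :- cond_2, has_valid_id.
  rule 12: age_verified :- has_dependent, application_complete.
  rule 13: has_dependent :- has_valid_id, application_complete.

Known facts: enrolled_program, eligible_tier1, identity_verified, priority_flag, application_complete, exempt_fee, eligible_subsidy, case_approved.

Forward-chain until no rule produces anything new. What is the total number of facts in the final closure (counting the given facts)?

15

Round 1 — rule 4, rule 7, rule 9, derive means_tested, renewal_due, household_head.
Round 2 — rule 5, derive income_below_cap.
Round 3 — rule 10, derive has_valid_id.
Round 4 — rule 13, derive has_dependent.
Round 5 — rule 12, derive age_verified.
Closure: {age_verified, application_complete, case_approved, eligible_subsidy, eligible_tier1, enrolled_program, exempt_fee, has_dependent, has_valid_id, household_head, identity_verified, income_below_cap, means_tested, priority_flag, renewal_due} — 15 facts.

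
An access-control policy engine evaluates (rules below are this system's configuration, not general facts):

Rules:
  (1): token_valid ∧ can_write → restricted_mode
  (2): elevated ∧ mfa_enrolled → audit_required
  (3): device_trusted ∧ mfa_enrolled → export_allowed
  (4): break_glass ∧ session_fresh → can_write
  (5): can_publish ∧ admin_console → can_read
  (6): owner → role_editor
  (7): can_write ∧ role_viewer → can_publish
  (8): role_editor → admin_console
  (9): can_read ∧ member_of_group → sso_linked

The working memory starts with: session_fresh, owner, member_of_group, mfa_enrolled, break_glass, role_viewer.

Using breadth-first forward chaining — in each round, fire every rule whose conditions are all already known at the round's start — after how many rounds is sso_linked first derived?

Round 1 — (4), (6), derive can_write, role_editor.
Round 2 — (7), (8), derive can_publish, admin_console.
Round 3 — (5), derive can_read.
Round 4 — (9), derive sso_linked.
sso_linked first appears in round 4.

4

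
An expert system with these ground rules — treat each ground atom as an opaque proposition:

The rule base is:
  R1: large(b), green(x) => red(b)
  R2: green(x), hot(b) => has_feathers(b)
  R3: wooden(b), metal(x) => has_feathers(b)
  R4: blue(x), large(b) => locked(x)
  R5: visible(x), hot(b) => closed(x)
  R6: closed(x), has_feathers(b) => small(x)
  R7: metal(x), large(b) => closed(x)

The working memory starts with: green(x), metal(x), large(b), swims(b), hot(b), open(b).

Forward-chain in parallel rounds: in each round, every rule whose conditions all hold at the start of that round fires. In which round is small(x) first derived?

[1] R1 [large(b), green(x) => red(b)]; R2 [green(x), hot(b) => has_feathers(b)]; R7 [metal(x), large(b) => closed(x)]. ⇒ new: red(b), has_feathers(b), closed(x).
[2] R6 [closed(x), has_feathers(b) => small(x)]. ⇒ new: small(x).
small(x) first appears in round 2.

2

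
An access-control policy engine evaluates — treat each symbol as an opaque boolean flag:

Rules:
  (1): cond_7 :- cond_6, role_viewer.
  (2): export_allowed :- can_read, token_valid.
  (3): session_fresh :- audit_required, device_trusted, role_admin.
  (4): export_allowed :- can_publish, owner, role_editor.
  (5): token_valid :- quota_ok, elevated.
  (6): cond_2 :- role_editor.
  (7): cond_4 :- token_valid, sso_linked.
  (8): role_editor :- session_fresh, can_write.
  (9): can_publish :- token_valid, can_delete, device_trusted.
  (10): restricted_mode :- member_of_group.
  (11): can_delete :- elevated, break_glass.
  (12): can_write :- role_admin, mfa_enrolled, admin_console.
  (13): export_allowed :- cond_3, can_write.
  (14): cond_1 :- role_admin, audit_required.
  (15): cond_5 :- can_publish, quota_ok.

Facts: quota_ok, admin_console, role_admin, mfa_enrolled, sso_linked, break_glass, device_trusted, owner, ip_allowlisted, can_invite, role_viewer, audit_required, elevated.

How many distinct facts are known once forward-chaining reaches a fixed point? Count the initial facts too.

24

Round 1: (3) [session_fresh :- audit_required, device_trusted, role_admin.]; (5) [token_valid :- quota_ok, elevated.]; (11) [can_delete :- elevated, break_glass.]; (12) [can_write :- role_admin, mfa_enrolled, admin_console.]; (14) [cond_1 :- role_admin, audit_required.]. Adds session_fresh, token_valid, can_delete, can_write, cond_1.
Round 2: (7) [cond_4 :- token_valid, sso_linked.]; (8) [role_editor :- session_fresh, can_write.]; (9) [can_publish :- token_valid, can_delete, device_trusted.]. Adds cond_4, role_editor, can_publish.
Round 3: (4) [export_allowed :- can_publish, owner, role_editor.]; (6) [cond_2 :- role_editor.]; (15) [cond_5 :- can_publish, quota_ok.]. Adds export_allowed, cond_2, cond_5.
Closure: {admin_console, audit_required, break_glass, can_delete, can_invite, can_publish, can_write, cond_1, cond_2, cond_4, cond_5, device_trusted, elevated, export_allowed, ip_allowlisted, mfa_enrolled, owner, quota_ok, role_admin, role_editor, role_viewer, session_fresh, sso_linked, token_valid} — 24 facts.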